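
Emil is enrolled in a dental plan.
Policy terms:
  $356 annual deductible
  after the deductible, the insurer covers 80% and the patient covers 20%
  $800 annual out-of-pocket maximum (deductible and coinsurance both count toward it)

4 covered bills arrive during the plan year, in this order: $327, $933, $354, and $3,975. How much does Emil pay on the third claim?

$70.80

Claim 1 ($327): entire amount goes to the deductible. Patient owes $327 (running OOP $327).
Claim 2 ($933): deductible takes $29, $904 remains; patient's 20% is $180.80. Patient owes $209.80 (running OOP $536.80).
Claim 3 ($354): deductible already satisfied, so patient's share is 20% × $354 = $70.80. Patient owes $70.80 (running OOP $607.60).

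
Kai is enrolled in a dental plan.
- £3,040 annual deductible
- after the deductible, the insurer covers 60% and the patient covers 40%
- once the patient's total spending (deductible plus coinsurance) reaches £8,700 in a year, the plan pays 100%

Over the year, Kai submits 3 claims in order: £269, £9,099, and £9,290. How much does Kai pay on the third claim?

Claim 1 — £269: entire amount goes to the deductible. Patient pays £269; OOP now £269.
Claim 2 — £9,099: £2,771 finishes the deductible; £6,328 goes to coinsurance; coinsurance £6,328 × 40% = £2,531.20. Patient pays £5,302.20; OOP now £5,571.20.
Claim 3 — £9,290: deductible met; 40% of £9,290 = £3,716. That would push OOP to £9,287.20, over the £8,700 cap, so patient pays £8,700 − £5,571.20 = £3,128.80.

£3,128.80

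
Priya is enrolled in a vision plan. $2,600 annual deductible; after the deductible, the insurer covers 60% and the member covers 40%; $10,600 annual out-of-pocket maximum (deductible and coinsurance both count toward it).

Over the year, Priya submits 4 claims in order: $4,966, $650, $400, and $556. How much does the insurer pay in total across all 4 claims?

Claim 1 ($4,966): $2,600 to deductible, leaving $2,366; 40% of $2,366 = $946.40. Member owes $3,546.40 (running OOP $3,546.40). Insurer: $4,966 − $3,546.40 = $1,419.60.
Claim 2 ($650): deductible already satisfied, so member's share is 40% × $650 = $260. Member pays $260; OOP now $3,806.40. Insurer: $650 − $260 = $390.
Claim 3 ($400): deductible met; 40% of $400 = $160. Member owes $160 (running OOP $3,966.40). Plan pays $400 − $160 = $240.
Claim 4 ($556): deductible already satisfied, so member's share is 40% × $556 = $222.40. Cost to member: $222.40. OOP to date $4,188.80. Plan pays $556 − $222.40 = $333.60.
Insurer total = bills − member's total = $6,572 − $4,188.80 = $2,383.20.

$2,383.20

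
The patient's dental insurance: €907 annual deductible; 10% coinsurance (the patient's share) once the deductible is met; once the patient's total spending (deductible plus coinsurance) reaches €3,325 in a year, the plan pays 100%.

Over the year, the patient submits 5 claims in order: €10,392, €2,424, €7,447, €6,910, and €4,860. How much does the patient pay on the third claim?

Claim 1 — €10,392: deductible takes €907, €9,485 remains; patient's 10% is €948.50. Cost to patient: €1,855.50. OOP to date €1,855.50.
Claim 2 — €2,424: deductible met; 10% of €2,424 = €242.40. Patient pays €242.40; OOP now €2,097.90.
Claim 3 — €7,447: deductible met; 10% of €7,447 = €744.70. Patient pays €744.70; OOP now €2,842.60.

€744.70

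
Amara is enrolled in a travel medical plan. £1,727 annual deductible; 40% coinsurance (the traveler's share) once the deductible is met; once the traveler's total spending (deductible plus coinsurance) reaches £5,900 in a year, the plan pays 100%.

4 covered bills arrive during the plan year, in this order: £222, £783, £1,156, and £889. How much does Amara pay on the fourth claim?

£355.60

Claim 1 (£222): all of it applies to the deductible. Traveler pays £222; OOP now £222.
Claim 2 (£783): entire amount goes to the deductible. Traveler owes £783 (running OOP £1,005).
Claim 3 (£1,156): deductible takes £722, £434 remains; coinsurance £434 × 40% = £173.60. Traveler pays £895.60; OOP now £1,900.60.
Claim 4 (£889): deductible already satisfied, so traveler's share is 40% × £889 = £355.60. Traveler pays £355.60; OOP now £2,256.20.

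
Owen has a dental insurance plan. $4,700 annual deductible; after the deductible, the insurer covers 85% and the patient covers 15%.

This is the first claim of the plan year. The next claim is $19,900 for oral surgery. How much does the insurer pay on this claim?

Deductible not yet touched, so the first $4,700 of the bill goes to the deductible.
After the $4,700 deductible portion, $19,900 − $4,700 = $15,200 is subject to coinsurance.
Patient's 15% share of $15,200 is $2,280.
So the patient owes $4,700 + $2,280 = $6,980.
Insurer pays the balance: $19,900 − $6,980 = $12,920.

$12,920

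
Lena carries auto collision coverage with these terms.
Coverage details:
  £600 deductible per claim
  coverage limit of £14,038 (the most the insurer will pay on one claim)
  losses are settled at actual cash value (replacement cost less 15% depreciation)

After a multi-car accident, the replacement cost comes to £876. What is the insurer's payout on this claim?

£144.60

Actual cash value after 15% depreciation: £876 × 85% = £744.60.
Subtract the deductible: £744.60 − £600 = £144.60.
That's under the £14,038 cap, so the insurer reimburses the full £144.60.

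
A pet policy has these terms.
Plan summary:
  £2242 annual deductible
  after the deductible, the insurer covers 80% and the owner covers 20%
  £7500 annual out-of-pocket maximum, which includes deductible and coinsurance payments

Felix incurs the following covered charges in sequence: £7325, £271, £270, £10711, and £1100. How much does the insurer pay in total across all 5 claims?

£13948

Claim 1 (£7325): deductible takes £2242, £5083 remains; owner's 20% is £1016.60. Owner pays £3258.60; OOP now £3258.60. Insurer: £7325 − £3258.60 = £4066.40.
Claim 2 (£271): 20% coinsurance on £271 = £54.20. Owner pays £54.20; OOP now £3312.80. Insurer: £271 − £54.20 = £216.80.
Claim 3 (£270): deductible already satisfied, so owner's share is 20% × £270 = £54. Owner pays £54; OOP now £3366.80. Plan pays £270 − £54 = £216.
Claim 4 (£10711): deductible met; 20% of £10711 = £2142.20. Cost to owner: £2142.20. OOP to date £5509. Insurer: £10711 − £2142.20 = £8568.80.
Claim 5 (£1100): deductible met; 20% of £1100 = £220. Owner pays £220; OOP now £5729. Insurer: £1100 − £220 = £880.
Insurer total: £4066.40 + £216.80 + £216 + £8568.80 + £880 = £13948.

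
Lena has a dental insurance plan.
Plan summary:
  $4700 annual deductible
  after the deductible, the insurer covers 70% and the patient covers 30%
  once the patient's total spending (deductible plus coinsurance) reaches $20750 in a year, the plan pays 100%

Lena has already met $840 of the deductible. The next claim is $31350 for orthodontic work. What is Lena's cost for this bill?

$12107

$840 of the $4700 deductible is already met, leaving $3860.
After the $3860 deductible portion, $31350 − $3860 = $27490 is subject to coinsurance.
Patient's 30% share of $27490 is $8247.
That puts the patient's cost at $3860 + $8247 = $12107 before any cap.
Cumulative spending $840 + $12107 = $12947 stays under the $20750 maximum.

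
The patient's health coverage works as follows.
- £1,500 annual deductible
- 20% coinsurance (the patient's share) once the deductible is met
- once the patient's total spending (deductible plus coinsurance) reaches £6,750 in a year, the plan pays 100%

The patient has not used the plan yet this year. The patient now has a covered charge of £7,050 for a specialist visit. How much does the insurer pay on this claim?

£4,440

The full £1,500 deductible is still open; £1,500 of this bill applies to it.
That leaves £7,050 − £1,500 = £5,550 for coinsurance.
20% of £5,550 = £1,110 falls to the patient.
Patient responsibility before any cap: £1,500 + £1,110 = £2,610.
Total out-of-pocket so far would be £0 + £2,610 = £2,610, below the £6,750 cap — no reduction.
Insurer pays the balance: £7,050 − £2,610 = £4,440.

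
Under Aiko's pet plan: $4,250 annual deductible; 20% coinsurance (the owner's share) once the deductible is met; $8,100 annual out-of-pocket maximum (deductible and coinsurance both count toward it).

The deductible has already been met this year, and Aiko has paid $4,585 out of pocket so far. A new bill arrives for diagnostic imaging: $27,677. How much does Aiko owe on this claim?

The deductible is already satisfied, so the full bill goes to coinsurance.
Owner's 20% share of $27,677 is $5,535.40.
That would bring total out-of-pocket to $10,120.40, past the $8,100 cap. The owner is capped at $8,100 − $4,585 = $3,515 on this claim.

$3,515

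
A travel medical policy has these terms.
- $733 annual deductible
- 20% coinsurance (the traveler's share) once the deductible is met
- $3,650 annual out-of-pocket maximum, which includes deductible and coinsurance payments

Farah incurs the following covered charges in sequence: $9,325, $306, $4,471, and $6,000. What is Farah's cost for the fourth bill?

Bill 1, $9,325: $733 finishes the deductible; $8,592 goes to coinsurance; coinsurance $8,592 × 20% = $1,718.40. Traveler owes $2,451.40 (running OOP $2,451.40).
Bill 2, $306: deductible already satisfied, so traveler's share is 20% × $306 = $61.20. Traveler owes $61.20 (running OOP $2,512.60).
Bill 3, $4,471: 20% coinsurance on $4,471 = $894.20. Cost to traveler: $894.20. OOP to date $3,406.80.
Bill 4, $6,000: 20% coinsurance on $6,000 = $1,200. OOP would hit $4,606.80 > $3,650, so the cap limits the traveler to $3,650 − $3,406.80 = $243.20.

$243.20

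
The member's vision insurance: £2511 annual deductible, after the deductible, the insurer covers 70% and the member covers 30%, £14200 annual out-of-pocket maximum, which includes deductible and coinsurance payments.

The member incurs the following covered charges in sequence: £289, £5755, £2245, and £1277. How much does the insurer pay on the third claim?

£1571.50

Claim 1 — £289: all of it applies to the deductible. Member pays £289; OOP now £289. Plan pays £289 − £289 = £0.
Claim 2 — £5755: £2222 finishes the deductible; £3533 goes to coinsurance; coinsurance £3533 × 30% = £1059.90. Member owes £3281.90 (running OOP £3570.90). Insurer: £5755 − £3281.90 = £2473.10.
Claim 3 — £2245: 30% coinsurance on £2245 = £673.50. Member pays £673.50; OOP now £4244.40. Insurer: £2245 − £673.50 = £1571.50.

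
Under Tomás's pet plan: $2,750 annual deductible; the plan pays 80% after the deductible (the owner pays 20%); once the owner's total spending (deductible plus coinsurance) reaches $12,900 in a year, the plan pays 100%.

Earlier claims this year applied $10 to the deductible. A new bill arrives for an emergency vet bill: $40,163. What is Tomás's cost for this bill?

Deductible still to meet: $2,750 − $10 = $2,740.
That leaves $40,163 − $2,740 = $37,423 for coinsurance.
Coinsurance: $37,423 × 20% = $7,484.60.
So the owner owes $2,740 + $7,484.60 = $10,224.60 before any cap.
Total out-of-pocket so far would be $10 + $10,224.60 = $10,234.60, below the $12,900 cap — no reduction.

$10,224.60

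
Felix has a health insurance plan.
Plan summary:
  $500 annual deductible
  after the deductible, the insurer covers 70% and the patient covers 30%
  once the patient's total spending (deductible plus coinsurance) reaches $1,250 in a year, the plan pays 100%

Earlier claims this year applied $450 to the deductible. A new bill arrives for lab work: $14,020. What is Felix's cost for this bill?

$800

$450 of the $500 deductible is already met, leaving $50.
After the $50 deductible portion, $14,020 − $50 = $13,970 is subject to coinsurance.
30% of $13,970 = $4,191 falls to the patient.
That puts the patient's cost at $50 + $4,191 = $4,241 before any cap.
Adding $4,241 to the $450 already spent would give $4,691, which exceeds the $1,250 cap; the patient pays just $1,250 − $450 = $800.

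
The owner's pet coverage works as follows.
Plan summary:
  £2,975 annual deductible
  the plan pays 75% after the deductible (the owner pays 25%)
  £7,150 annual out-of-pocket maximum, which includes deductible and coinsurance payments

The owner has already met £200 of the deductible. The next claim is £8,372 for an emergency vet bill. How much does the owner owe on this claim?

Remaining deductible: £2,975 − £200 = £2,775.
The remaining £5,597 (= £8,372 − £2,775) moves to coinsurance.
Coinsurance: £5,597 × 25% = £1,399.25.
So the owner owes £2,775 + £1,399.25 = £4,174.25 before any cap.
Total out-of-pocket so far would be £200 + £4,174.25 = £4,374.25, below the £7,150 cap — no reduction.

£4,174.25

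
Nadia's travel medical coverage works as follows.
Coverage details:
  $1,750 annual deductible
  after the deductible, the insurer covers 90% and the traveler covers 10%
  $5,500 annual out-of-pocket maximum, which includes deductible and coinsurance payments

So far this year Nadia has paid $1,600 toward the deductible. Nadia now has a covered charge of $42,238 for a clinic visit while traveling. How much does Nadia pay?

$3,900

$1,600 of the $1,750 deductible is already met, leaving $150.
That leaves $42,238 − $150 = $42,088 for coinsurance.
Coinsurance: $42,088 × 10% = $4,208.80.
So the traveler owes $150 + $4,208.80 = $4,358.80 before any cap.
Year-to-date out-of-pocket would reach $1,600 + $4,358.80 = $5,958.80, above the $5,500 maximum, so the traveler pays only $5,500 − $1,600 = $3,900.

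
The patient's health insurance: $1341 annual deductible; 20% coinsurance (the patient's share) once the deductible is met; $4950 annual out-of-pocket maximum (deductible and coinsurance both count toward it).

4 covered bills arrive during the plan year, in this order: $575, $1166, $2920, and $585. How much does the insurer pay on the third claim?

Claim 1 ($575): entire amount goes to the deductible. Patient pays $575; OOP now $575. Insurer: $575 − $575 = $0.
Claim 2 ($1166): deductible takes $766, $400 remains; patient's 20% is $80. Cost to patient: $846. OOP to date $1421. Insurer: $1166 − $846 = $320.
Claim 3 ($2920): deductible already satisfied, so patient's share is 20% × $2920 = $584. Cost to patient: $584. OOP to date $2005. Insurer: $2920 − $584 = $2336.

$2336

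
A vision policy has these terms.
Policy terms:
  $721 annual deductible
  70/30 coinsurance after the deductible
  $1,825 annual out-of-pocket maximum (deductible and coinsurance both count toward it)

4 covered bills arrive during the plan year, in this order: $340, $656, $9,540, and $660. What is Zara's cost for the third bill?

$1,021.50

Bill 1, $340: all of it applies to the deductible. Member owes $340 (running OOP $340).
Bill 2, $656: $381 finishes the deductible; $275 goes to coinsurance; 30% of $275 = $82.50. Member owes $463.50 (running OOP $803.50).
Bill 3, $9,540: deductible already satisfied, so member's share is 30% × $9,540 = $2,862. That would push OOP to $3,665.50, over the $1,825 cap, so member pays $1,825 − $803.50 = $1,021.50.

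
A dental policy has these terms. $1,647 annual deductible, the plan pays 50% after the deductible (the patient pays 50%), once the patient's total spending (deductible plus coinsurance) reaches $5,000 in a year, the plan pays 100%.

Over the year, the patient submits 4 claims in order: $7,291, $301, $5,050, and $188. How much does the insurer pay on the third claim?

$4,669.50

Claim 1 — $7,291: $1,647 to deductible, leaving $5,644; coinsurance $5,644 × 50% = $2,822. Cost to patient: $4,469. OOP to date $4,469. Insurer: $7,291 − $4,469 = $2,822.
Claim 2 — $301: 50% coinsurance on $301 = $150.50. Patient pays $150.50; OOP now $4,619.50. Plan pays $301 − $150.50 = $150.50.
Claim 3 — $5,050: deductible already satisfied, so patient's share is 50% × $5,050 = $2,525. OOP would hit $7,144.50 > $5,000, so the cap limits the patient to $5,000 − $4,619.50 = $380.50. Insurer: $5,050 − $380.50 = $4,669.50.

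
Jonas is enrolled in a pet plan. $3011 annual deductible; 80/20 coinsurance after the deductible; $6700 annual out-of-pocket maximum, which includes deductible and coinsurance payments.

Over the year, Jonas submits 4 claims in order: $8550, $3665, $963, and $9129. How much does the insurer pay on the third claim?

$770.40

#1 ($8550): deductible takes $3011, $5539 remains; 20% of $5539 = $1107.80. Owner owes $4118.80 (running OOP $4118.80). Insurer: $8550 − $4118.80 = $4431.20.
#2 ($3665): 20% coinsurance on $3665 = $733. Owner pays $733; OOP now $4851.80. Insurer: $3665 − $733 = $2932.
#3 ($963): deductible already satisfied, so owner's share is 20% × $963 = $192.60. Cost to owner: $192.60. OOP to date $5044.40. Insurer: $963 − $192.60 = $770.40.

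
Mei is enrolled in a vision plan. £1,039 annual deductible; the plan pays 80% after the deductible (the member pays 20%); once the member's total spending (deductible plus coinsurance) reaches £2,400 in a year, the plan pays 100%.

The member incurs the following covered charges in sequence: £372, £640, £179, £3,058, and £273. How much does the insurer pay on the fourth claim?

Claim 1 — £372: entire amount goes to the deductible. Member owes £372 (running OOP £372). Plan pays £372 − £372 = £0.
Claim 2 — £640: all of it applies to the deductible. Member pays £640; OOP now £1,012. Insurer: £640 − £640 = £0.
Claim 3 — £179: £27 to deductible, leaving £152; member's 20% is £30.40. Member pays £57.40; OOP now £1,069.40. Plan pays £179 − £57.40 = £121.60.
Claim 4 — £3,058: 20% coinsurance on £3,058 = £611.60. Member pays £611.60; OOP now £1,681. Insurer: £3,058 − £611.60 = £2,446.40.

£2,446.40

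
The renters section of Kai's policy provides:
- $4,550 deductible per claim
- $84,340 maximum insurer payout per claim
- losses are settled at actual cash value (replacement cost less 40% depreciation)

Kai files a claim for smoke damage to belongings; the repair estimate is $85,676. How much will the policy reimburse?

$46,855.60

At 40% depreciation, ACV = $85,676 − $34,270.40 = $51,405.60.
After the deductible, $51,405.60 − $4,550 = $46,855.60 remains.
That's under the $84,340 cap, so the insurer reimburses the full $46,855.60.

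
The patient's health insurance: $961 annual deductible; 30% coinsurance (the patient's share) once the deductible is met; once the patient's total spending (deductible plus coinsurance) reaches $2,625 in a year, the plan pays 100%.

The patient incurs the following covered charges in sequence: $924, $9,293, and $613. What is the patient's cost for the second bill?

Claim 1 ($924): entire amount goes to the deductible. Patient owes $924 (running OOP $924).
Claim 2 ($9,293): $37 to deductible, leaving $9,256; patient's 30% is $2,776.80. Deductible plus coinsurance: $37 + $2,776.80 = $2,813.80. Adding that to $924 gives $3,737.80, past the $2,625 cap; patient pays only $2,625 − $924 = $1,701.

$1,701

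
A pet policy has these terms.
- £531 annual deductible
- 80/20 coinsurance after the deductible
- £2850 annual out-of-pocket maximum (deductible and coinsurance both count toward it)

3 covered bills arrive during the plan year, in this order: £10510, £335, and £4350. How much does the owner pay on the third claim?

Claim 1 — £10510: £531 to deductible, leaving £9979; coinsurance £9979 × 20% = £1995.80. Cost to owner: £2526.80. OOP to date £2526.80.
Claim 2 — £335: 20% coinsurance on £335 = £67. Owner pays £67; OOP now £2593.80.
Claim 3 — £4350: deductible already satisfied, so owner's share is 20% × £4350 = £870. OOP would hit £3463.80 > £2850, so the cap limits the owner to £2850 − £2593.80 = £256.20.

£256.20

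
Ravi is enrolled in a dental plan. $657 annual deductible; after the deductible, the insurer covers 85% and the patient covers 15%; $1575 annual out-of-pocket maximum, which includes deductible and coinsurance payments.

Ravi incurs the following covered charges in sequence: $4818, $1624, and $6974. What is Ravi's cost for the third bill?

$50.25

#1 ($4818): $657 finishes the deductible; $4161 goes to coinsurance; 15% of $4161 = $624.15. Patient pays $1281.15; OOP now $1281.15.
#2 ($1624): deductible already satisfied, so patient's share is 15% × $1624 = $243.60. Patient pays $243.60; OOP now $1524.75.
#3 ($6974): deductible already satisfied, so patient's share is 15% × $6974 = $1046.10. Adding that to $1524.75 gives $2570.85, past the $1575 cap; patient pays only $1575 − $1524.75 = $50.25.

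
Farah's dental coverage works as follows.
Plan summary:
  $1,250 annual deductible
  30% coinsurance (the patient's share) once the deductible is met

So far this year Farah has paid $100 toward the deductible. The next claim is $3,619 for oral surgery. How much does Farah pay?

$1,890.70

Deductible still to meet: $1,250 − $100 = $1,150.
After the $1,150 deductible portion, $3,619 − $1,150 = $2,469 is subject to coinsurance.
Coinsurance: $2,469 × 30% = $740.70.
That puts the patient's cost at $1,150 + $740.70 = $1,890.70.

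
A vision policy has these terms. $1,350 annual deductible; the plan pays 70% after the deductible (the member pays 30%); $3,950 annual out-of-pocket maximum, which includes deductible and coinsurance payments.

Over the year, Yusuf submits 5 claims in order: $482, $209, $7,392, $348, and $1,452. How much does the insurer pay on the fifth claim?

Claim 1 — $482: entire amount goes to the deductible. Member owes $482 (running OOP $482). Insurer: $482 − $482 = $0.
Claim 2 — $209: entire amount goes to the deductible. Member pays $209; OOP now $691. Insurer: $209 − $209 = $0.
Claim 3 — $7,392: deductible takes $659, $6,733 remains; member's 30% is $2,019.90. Cost to member: $2,678.90. OOP to date $3,369.90. Insurer: $7,392 − $2,678.90 = $4,713.10.
Claim 4 — $348: deductible met; 30% of $348 = $104.40. Cost to member: $104.40. OOP to date $3,474.30. Insurer: $348 − $104.40 = $243.60.
Claim 5 — $1,452: deductible already satisfied, so member's share is 30% × $1,452 = $435.60. Member owes $435.60 (running OOP $3,909.90). Plan pays $1,452 − $435.60 = $1,016.40.

$1,016.40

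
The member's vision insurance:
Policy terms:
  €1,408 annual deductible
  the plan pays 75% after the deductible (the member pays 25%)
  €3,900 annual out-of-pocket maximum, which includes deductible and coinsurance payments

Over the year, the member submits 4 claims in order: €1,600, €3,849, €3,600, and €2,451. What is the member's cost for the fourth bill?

€581.75

Claim 1 (€1,600): €1,408 to deductible, leaving €192; member's 25% is €48. Cost to member: €1,456. OOP to date €1,456.
Claim 2 (€3,849): deductible met; 25% of €3,849 = €962.25. Member pays €962.25; OOP now €2,418.25.
Claim 3 (€3,600): deductible met; 25% of €3,600 = €900. Member owes €900 (running OOP €3,318.25).
Claim 4 (€2,451): deductible met; 25% of €2,451 = €612.75. Adding that to €3,318.25 gives €3,931, past the €3,900 cap; member pays only €3,900 − €3,318.25 = €581.75.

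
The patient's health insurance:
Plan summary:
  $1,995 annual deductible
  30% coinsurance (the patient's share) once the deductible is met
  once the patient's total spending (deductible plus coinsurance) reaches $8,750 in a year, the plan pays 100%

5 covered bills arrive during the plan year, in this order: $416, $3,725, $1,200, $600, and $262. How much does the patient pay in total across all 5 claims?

$3,257.40

Claim 1 — $416: entire amount goes to the deductible. Cost to patient: $416. OOP to date $416.
Claim 2 — $3,725: $1,579 finishes the deductible; $2,146 goes to coinsurance; patient's 30% is $643.80. Patient pays $2,222.80; OOP now $2,638.80.
Claim 3 — $1,200: deductible already satisfied, so patient's share is 30% × $1,200 = $360. Cost to patient: $360. OOP to date $2,998.80.
Claim 4 — $600: deductible met; 30% of $600 = $180. Cost to patient: $180. OOP to date $3,178.80.
Claim 5 — $262: 30% coinsurance on $262 = $78.60. Cost to patient: $78.60. OOP to date $3,257.40.
Total paid by the patient: $416 + $2,222.80 + $360 + $180 + $78.60 = $3,257.40.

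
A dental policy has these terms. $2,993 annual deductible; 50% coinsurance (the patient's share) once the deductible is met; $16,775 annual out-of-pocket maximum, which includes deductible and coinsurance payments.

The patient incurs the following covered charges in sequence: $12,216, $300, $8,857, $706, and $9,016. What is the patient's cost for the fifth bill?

$4,239

#1 ($12,216): $2,993 finishes the deductible; $9,223 goes to coinsurance; 50% of $9,223 = $4,611.50. Cost to patient: $7,604.50. OOP to date $7,604.50.
#2 ($300): deductible already satisfied, so patient's share is 50% × $300 = $150. Cost to patient: $150. OOP to date $7,754.50.
#3 ($8,857): deductible already satisfied, so patient's share is 50% × $8,857 = $4,428.50. Patient pays $4,428.50; OOP now $12,183.
#4 ($706): 50% coinsurance on $706 = $353. Cost to patient: $353. OOP to date $12,536.
#5 ($9,016): 50% coinsurance on $9,016 = $4,508. Adding that to $12,536 gives $17,044, past the $16,775 cap; patient pays only $16,775 − $12,536 = $4,239.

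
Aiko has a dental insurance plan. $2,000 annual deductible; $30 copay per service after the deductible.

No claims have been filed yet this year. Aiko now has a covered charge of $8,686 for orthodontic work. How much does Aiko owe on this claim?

Nothing has been paid toward the $2,000 deductible, so the first $2,000 of this charge is applied there.
That leaves $8,686 − $2,000 = $6,686 for the copay.
Copay on this service: $30.
So the patient owes $2,000 + $30 = $2,030.

$2,030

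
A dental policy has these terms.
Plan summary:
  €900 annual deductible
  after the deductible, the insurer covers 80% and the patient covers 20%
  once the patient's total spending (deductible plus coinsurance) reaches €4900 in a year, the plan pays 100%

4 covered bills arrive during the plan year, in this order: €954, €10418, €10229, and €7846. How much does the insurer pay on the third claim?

€8323.40

Claim 1 (€954): €900 to deductible, leaving €54; patient's 20% is €10.80. Cost to patient: €910.80. OOP to date €910.80. Plan pays €954 − €910.80 = €43.20.
Claim 2 (€10418): 20% coinsurance on €10418 = €2083.60. Cost to patient: €2083.60. OOP to date €2994.40. Insurer: €10418 − €2083.60 = €8334.40.
Claim 3 (€10229): deductible met; 20% of €10229 = €2045.80. Adding that to €2994.40 gives €5040.20, past the €4900 cap; patient pays only €4900 − €2994.40 = €1905.60. Insurer: €10229 − €1905.60 = €8323.40.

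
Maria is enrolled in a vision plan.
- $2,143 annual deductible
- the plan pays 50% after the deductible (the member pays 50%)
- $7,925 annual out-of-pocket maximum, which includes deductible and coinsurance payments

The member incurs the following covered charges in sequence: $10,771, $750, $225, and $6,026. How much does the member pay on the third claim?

$112.50

Bill 1, $10,771: $2,143 to deductible, leaving $8,628; 50% of $8,628 = $4,314. Member pays $6,457; OOP now $6,457.
Bill 2, $750: deductible met; 50% of $750 = $375. Member owes $375 (running OOP $6,832).
Bill 3, $225: deductible already satisfied, so member's share is 50% × $225 = $112.50. Cost to member: $112.50. OOP to date $6,944.50.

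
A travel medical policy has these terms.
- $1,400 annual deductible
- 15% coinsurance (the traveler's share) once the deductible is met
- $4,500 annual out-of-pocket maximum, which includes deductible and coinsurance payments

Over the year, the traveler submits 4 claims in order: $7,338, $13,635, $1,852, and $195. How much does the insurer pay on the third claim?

#1 ($7,338): $1,400 finishes the deductible; $5,938 goes to coinsurance; coinsurance $5,938 × 15% = $890.70. Cost to traveler: $2,290.70. OOP to date $2,290.70. Insurer: $7,338 − $2,290.70 = $5,047.30.
#2 ($13,635): deductible met; 15% of $13,635 = $2,045.25. Traveler pays $2,045.25; OOP now $4,335.95. Insurer: $13,635 − $2,045.25 = $11,589.75.
#3 ($1,852): 15% coinsurance on $1,852 = $277.80. OOP would hit $4,613.75 > $4,500, so the cap limits the traveler to $4,500 − $4,335.95 = $164.05. Insurer: $1,852 − $164.05 = $1,687.95.

$1,687.95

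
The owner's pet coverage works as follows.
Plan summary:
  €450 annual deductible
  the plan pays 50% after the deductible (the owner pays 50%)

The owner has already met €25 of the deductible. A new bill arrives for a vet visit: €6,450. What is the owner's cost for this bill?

€3,437.50

Remaining deductible: €450 − €25 = €425.
After the €425 deductible portion, €6,450 − €425 = €6,025 is subject to coinsurance.
50% of €6,025 = €3,012.50 falls to the owner.
Owner responsibility: €425 + €3,012.50 = €3,437.50.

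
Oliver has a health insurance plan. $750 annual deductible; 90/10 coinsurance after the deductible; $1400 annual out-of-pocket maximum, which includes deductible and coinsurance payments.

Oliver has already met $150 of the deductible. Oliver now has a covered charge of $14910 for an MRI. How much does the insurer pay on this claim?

$13660

$150 of the $750 deductible is already met, leaving $600.
After the $600 deductible portion, $14910 − $600 = $14310 is subject to coinsurance.
10% of $14310 = $1431 falls to the patient.
So the patient owes $600 + $1431 = $2031 before any cap.
That would bring total out-of-pocket to $2181, past the $1400 cap. The patient is capped at $1400 − $150 = $1250 on this claim.
Insurer pays the balance: $14910 − $1250 = $13660.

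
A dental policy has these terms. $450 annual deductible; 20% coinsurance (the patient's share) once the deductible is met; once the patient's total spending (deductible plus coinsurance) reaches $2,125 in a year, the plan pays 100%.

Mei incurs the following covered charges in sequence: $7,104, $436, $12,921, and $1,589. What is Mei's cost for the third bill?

Bill 1, $7,104: deductible takes $450, $6,654 remains; patient's 20% is $1,330.80. Patient pays $1,780.80; OOP now $1,780.80.
Bill 2, $436: deductible met; 20% of $436 = $87.20. Cost to patient: $87.20. OOP to date $1,868.
Bill 3, $12,921: deductible met; 20% of $12,921 = $2,584.20. That would push OOP to $4,452.20, over the $2,125 cap, so patient pays $2,125 − $1,868 = $257.

$257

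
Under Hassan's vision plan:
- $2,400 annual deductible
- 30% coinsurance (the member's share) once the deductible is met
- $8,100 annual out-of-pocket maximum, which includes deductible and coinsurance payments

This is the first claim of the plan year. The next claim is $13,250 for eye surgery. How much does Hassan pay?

Nothing has been paid toward the $2,400 deductible, so the first $2,400 of this charge is applied there.
After the $2,400 deductible portion, $13,250 − $2,400 = $10,850 is subject to coinsurance.
Member's 30% share of $10,850 is $3,255.
So the member owes $2,400 + $3,255 = $5,655 before any cap.
Year-to-date out-of-pocket becomes $0 + $5,655 = $5,655, still under the $8,100 maximum, so no cap applies.

$5,655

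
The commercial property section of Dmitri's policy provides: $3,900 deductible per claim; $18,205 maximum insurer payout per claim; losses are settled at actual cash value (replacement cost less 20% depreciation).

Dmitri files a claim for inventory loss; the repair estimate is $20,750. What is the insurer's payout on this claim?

$12,700

At 20% depreciation, ACV = $20,750 − $4,150 = $16,600.
Less the $3,900 deductible: $16,600 − $3,900 = $12,700.
That's under the $18,205 cap, so the insurer reimburses the full $12,700.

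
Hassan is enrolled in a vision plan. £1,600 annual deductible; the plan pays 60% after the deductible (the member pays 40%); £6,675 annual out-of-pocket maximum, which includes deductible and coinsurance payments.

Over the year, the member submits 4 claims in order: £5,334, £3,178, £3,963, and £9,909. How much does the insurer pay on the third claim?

£2,377.80

#1 (£5,334): £1,600 finishes the deductible; £3,734 goes to coinsurance; coinsurance £3,734 × 40% = £1,493.60. Member pays £3,093.60; OOP now £3,093.60. Insurer: £5,334 − £3,093.60 = £2,240.40.
#2 (£3,178): deductible already satisfied, so member's share is 40% × £3,178 = £1,271.20. Member pays £1,271.20; OOP now £4,364.80. Insurer: £3,178 − £1,271.20 = £1,906.80.
#3 (£3,963): deductible already satisfied, so member's share is 40% × £3,963 = £1,585.20. Cost to member: £1,585.20. OOP to date £5,950. Plan pays £3,963 − £1,585.20 = £2,377.80.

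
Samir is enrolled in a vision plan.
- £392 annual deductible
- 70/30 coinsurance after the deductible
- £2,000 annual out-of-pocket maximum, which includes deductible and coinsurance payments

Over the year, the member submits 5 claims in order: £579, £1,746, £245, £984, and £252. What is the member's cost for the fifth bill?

£75.60

#1 (£579): £392 to deductible, leaving £187; member's 30% is £56.10. Cost to member: £448.10. OOP to date £448.10.
#2 (£1,746): 30% coinsurance on £1,746 = £523.80. Member owes £523.80 (running OOP £971.90).
#3 (£245): deductible met; 30% of £245 = £73.50. Cost to member: £73.50. OOP to date £1,045.40.
#4 (£984): deductible met; 30% of £984 = £295.20. Member pays £295.20; OOP now £1,340.60.
#5 (£252): deductible met; 30% of £252 = £75.60. Member pays £75.60; OOP now £1,416.20.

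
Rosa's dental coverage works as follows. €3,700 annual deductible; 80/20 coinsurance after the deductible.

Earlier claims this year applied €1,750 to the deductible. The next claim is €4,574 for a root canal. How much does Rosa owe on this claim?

€2,474.80

Remaining deductible: €3,700 − €1,750 = €1,950.
After the €1,950 deductible portion, €4,574 − €1,950 = €2,624 is subject to coinsurance.
Patient's 20% share of €2,624 is €524.80.
That puts the patient's cost at €1,950 + €524.80 = €2,474.80.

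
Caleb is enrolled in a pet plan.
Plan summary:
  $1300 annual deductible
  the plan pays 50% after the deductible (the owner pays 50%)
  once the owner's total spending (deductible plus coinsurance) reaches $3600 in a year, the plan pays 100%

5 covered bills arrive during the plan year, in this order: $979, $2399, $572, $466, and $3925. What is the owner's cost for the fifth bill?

Claim 1 — $979: all of it applies to the deductible. Cost to owner: $979. OOP to date $979.
Claim 2 — $2399: $321 finishes the deductible; $2078 goes to coinsurance; owner's 50% is $1039. Owner owes $1360 (running OOP $2339).
Claim 3 — $572: deductible met; 50% of $572 = $286. Cost to owner: $286. OOP to date $2625.
Claim 4 — $466: 50% coinsurance on $466 = $233. Owner pays $233; OOP now $2858.
Claim 5 — $3925: 50% coinsurance on $3925 = $1962.50. OOP would hit $4820.50 > $3600, so the cap limits the owner to $3600 − $2858 = $742.

$742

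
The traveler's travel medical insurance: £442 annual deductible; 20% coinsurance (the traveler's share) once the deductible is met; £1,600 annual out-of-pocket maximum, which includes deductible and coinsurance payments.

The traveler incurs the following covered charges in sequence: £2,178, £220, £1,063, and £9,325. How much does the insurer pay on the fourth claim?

Claim 1 (£2,178): £442 to deductible, leaving £1,736; 20% of £1,736 = £347.20. Traveler pays £789.20; OOP now £789.20. Plan pays £2,178 − £789.20 = £1,388.80.
Claim 2 (£220): deductible met; 20% of £220 = £44. Traveler pays £44; OOP now £833.20. Plan pays £220 − £44 = £176.
Claim 3 (£1,063): deductible already satisfied, so traveler's share is 20% × £1,063 = £212.60. Cost to traveler: £212.60. OOP to date £1,045.80. Plan pays £1,063 − £212.60 = £850.40.
Claim 4 (£9,325): 20% coinsurance on £9,325 = £1,865. That would push OOP to £2,910.80, over the £1,600 cap, so traveler pays £1,600 − £1,045.80 = £554.20. Insurer: £9,325 − £554.20 = £8,770.80.

£8,770.80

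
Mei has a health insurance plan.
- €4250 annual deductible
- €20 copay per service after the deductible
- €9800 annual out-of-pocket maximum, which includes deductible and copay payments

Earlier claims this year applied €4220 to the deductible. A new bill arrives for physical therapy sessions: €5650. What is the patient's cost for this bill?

€4220 of the €4250 deductible is already met, leaving €30.
The remaining €5620 (= €5650 − €30) moves to the copay.
Copay on this service: €20.
Patient responsibility before any cap: €30 + €20 = €50.
Year-to-date out-of-pocket becomes €4220 + €50 = €4270, still under the €9800 maximum, so no cap applies.

€50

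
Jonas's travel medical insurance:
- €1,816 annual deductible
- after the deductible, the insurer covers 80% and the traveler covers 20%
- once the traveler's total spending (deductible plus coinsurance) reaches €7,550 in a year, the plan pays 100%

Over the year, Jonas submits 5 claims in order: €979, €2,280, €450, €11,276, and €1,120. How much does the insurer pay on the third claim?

€360

Claim 1 (€979): all of it applies to the deductible. Traveler pays €979; OOP now €979. Plan pays €979 − €979 = €0.
Claim 2 (€2,280): €837 finishes the deductible; €1,443 goes to coinsurance; traveler's 20% is €288.60. Traveler pays €1,125.60; OOP now €2,104.60. Plan pays €2,280 − €1,125.60 = €1,154.40.
Claim 3 (€450): deductible already satisfied, so traveler's share is 20% × €450 = €90. Traveler pays €90; OOP now €2,194.60. Plan pays €450 − €90 = €360.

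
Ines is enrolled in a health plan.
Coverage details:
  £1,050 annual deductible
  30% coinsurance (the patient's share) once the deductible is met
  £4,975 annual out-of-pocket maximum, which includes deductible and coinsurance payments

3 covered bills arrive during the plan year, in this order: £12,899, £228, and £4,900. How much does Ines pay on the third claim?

£301.90

Claim 1 (£12,899): £1,050 finishes the deductible; £11,849 goes to coinsurance; patient's 30% is £3,554.70. Patient pays £4,604.70; OOP now £4,604.70.
Claim 2 (£228): 30% coinsurance on £228 = £68.40. Patient owes £68.40 (running OOP £4,673.10).
Claim 3 (£4,900): 30% coinsurance on £4,900 = £1,470. OOP would hit £6,143.10 > £4,975, so the cap limits the patient to £4,975 − £4,673.10 = £301.90.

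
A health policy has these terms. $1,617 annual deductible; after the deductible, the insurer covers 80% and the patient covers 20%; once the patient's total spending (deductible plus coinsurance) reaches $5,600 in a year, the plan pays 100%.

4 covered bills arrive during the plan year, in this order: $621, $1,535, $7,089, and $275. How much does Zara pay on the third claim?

$1,417.80

#1 ($621): fully absorbed by the deductible. Patient pays $621; OOP now $621.
#2 ($1,535): $996 to deductible, leaving $539; patient's 20% is $107.80. Patient owes $1,103.80 (running OOP $1,724.80).
#3 ($7,089): 20% coinsurance on $7,089 = $1,417.80. Patient pays $1,417.80; OOP now $3,142.60.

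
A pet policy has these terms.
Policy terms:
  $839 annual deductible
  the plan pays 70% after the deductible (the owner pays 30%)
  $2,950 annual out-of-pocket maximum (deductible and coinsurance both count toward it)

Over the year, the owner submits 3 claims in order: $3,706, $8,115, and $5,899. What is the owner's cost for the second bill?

$1,250.90

Claim 1 — $3,706: $839 finishes the deductible; $2,867 goes to coinsurance; 30% of $2,867 = $860.10. Cost to owner: $1,699.10. OOP to date $1,699.10.
Claim 2 — $8,115: deductible met; 30% of $8,115 = $2,434.50. That would push OOP to $4,133.60, over the $2,950 cap, so owner pays $2,950 − $1,699.10 = $1,250.90.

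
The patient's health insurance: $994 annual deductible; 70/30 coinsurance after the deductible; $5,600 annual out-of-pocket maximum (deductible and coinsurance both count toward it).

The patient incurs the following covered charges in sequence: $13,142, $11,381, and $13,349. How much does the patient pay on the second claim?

$961.60

Claim 1 ($13,142): $994 finishes the deductible; $12,148 goes to coinsurance; coinsurance $12,148 × 30% = $3,644.40. Patient owes $4,638.40 (running OOP $4,638.40).
Claim 2 ($11,381): deductible already satisfied, so patient's share is 30% × $11,381 = $3,414.30. OOP would hit $8,052.70 > $5,600, so the cap limits the patient to $5,600 − $4,638.40 = $961.60.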